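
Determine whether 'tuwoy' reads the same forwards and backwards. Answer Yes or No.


Forward: 'tuwoy'
Reversed: 'yowut'
They differ.

No


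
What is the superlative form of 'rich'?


Apply superlative formation (add -est): 'rich' -> 'richest'.

richest


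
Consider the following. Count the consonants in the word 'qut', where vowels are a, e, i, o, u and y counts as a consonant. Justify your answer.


Consonants in 'qut': q, t = 2 consonants.

2


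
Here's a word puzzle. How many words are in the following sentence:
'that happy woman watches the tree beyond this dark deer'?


Split into words: that | happy | woman | watches | the | tree | beyond | this | dark | deer = 10 words.

10


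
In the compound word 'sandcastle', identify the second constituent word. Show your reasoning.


Split 'sandcastle' into 'sand' + 'castle'. The second part is 'castle'.

castle


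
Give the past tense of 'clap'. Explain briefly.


Apply rule: Double final consonant and add -ed. 'clap' becomes 'clapped'.

clapped


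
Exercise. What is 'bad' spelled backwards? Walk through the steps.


Reverse 'bad' character by character: 'dab'.

dab


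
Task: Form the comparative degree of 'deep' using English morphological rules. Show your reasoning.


Apply comparative formation (add -er): 'deep' -> 'deeper'.

deeper


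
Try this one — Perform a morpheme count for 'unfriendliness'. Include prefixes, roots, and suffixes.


Decomposition: un- (prefix) + friend (root) + -ly (suffix) + -ness (suffix) = 4 morpheme(s)

4 morphemes


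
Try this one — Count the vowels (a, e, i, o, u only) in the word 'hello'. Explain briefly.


Vowels in 'hello': e, o = 2 vowels.

2


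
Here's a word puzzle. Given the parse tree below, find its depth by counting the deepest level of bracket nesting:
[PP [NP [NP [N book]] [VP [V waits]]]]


Count bracket nesting levels:
'[' at pos 0: depth = 1
'[' at pos 4: depth = 2
'[' at pos 8: depth = 3
'[' at pos 12: depth = 4
'[' at pos 22: depth = 3
'[' at pos 26: depth = 4
Maximum depth reached: 4

4


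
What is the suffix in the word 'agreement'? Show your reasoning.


The word 'agreement' = 'agree' (root) + '-ment' (suffix). The suffix is '-ment'.

ment


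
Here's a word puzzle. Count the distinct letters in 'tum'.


Unique letters in 'tum': {m, t, u} = 3 distinct letters.

3


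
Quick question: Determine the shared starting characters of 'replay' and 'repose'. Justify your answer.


Compare from the start: 3 characters match: 'rep'. Mismatch at position 4: 'l' vs 'o'.

rep


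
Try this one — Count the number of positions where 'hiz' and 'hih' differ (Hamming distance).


Alignment:
Position 1: 'h' vs 'h' = match
Position 2: 'i' vs 'i' = match
Position 3: 'z' vs 'h' = DIFFER
Total differences: 1

1


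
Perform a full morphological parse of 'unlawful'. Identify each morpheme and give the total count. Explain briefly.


Step 1: Identify prefix: 'un' (meaning: not/reverse)
Step 2: Identify root: 'law'
Step 3: Identify suffix(es): 'ful'
Decomposition: un- (prefix: not/reverse) + law (root) + -ful (suffix: full of)
Total morphemes: 3

3 morphemes (un- (prefix: not/reverse) + law (root) + -ful (suffix: full of))


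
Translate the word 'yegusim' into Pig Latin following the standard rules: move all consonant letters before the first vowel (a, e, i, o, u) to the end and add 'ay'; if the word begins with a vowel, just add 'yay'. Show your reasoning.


'yegusim': move consonant cluster 'y' to end and add 'ay': 'egusimyay'.

egusimyay


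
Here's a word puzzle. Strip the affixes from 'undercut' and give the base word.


Remove prefix 'under' from 'undercut' to get root 'cut'.

cut


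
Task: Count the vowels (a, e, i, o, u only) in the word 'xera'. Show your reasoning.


Vowels in 'xera': e, a = 2 vowels.

2


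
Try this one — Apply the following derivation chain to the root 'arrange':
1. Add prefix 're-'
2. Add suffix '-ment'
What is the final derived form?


Step 1: Add prefix 're-' to 'arrange' = 'rearrange'
Step 2: Add suffix '-ment' to 'rearrange' = 'rearrangement'

rearrangement


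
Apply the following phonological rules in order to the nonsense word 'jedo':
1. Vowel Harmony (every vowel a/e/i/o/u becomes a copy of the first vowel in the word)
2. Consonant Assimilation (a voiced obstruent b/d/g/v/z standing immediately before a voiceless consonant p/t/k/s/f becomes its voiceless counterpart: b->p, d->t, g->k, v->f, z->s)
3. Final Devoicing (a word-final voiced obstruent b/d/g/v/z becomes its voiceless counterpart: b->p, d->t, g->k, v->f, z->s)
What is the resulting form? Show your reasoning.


Starting form: 'jedo'
Rule 1: Vowel Harmony: all vowels become 'e' (matching first vowel). 'jedo' -> 'jede'
Rule 2: Consonant Assimilation: no voiced obstruent (b/d/g/v/z) stands immediately before a voiceless consonant (p/t/k/s/f). No change.
Rule 3: Final Devoicing: the word ends in the vowel 'e', not a consonant. No change.
Final form: 'jede'

jede


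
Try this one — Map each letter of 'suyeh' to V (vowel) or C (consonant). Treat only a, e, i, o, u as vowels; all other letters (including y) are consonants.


Letter mapping: s = C, u = V, y = C, e = V, h = C.

CVCVC


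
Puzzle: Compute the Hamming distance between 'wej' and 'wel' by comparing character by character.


Alignment:
Position 1: 'w' vs 'w' = match
Position 2: 'e' vs 'e' = match
Position 3: 'j' vs 'l' = DIFFER
Total differences: 1

1


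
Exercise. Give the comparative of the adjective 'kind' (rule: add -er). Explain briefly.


Apply comparative formation (add -er): 'kind' -> 'kinder'.

kinder


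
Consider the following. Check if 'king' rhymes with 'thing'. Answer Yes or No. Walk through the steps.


Rime (stressed vowel + following sounds) of 'king': -ing = /ɪŋ/
Rime of 'thing': -ing = /ɪŋ/
/ɪŋ/ and /ɪŋ/ are the same ending sound, so the words rhyme.

Yes


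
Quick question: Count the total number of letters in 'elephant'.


Spell out 'elephant' and number each letter: e(1), l(2), e(3), p(4), h(5), a(6), n(7), t(8). Total: 8 letters.

8


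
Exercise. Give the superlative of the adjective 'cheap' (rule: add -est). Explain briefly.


Apply superlative formation (add -est): 'cheap' -> 'cheapest'.

cheapest


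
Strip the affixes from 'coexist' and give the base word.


Remove prefix 'co' from 'coexist' to get root 'exist'.

exist


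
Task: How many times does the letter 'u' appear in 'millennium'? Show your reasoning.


Letter 'u' in 'millennium': found at position(s) 9 = 1 occurrence(s).

1


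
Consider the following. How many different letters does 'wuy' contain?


Unique letters in 'wuy': {u, w, y} = 3 distinct letters.

3


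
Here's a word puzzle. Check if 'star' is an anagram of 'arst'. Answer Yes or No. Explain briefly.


Sorted letters of 'star': 'arst'
Sorted letters of 'arst': 'arst'
They match.

Yes


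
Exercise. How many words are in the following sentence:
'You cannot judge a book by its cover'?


Split into words: You | cannot | judge | a | book | by | its | cover = 8 words.

8


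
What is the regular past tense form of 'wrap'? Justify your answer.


Apply rule: Double final consonant and add -ed. 'wrap' becomes 'wrapped'.

wrapped


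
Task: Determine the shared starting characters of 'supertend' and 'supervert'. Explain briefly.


Compare from the start: 5 characters match: 'super'. Mismatch at position 6: 't' vs 'v'.

super


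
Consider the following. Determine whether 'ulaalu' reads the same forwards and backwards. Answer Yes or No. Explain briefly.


Forward: 'ulaalu'
Reversed: 'ulaalu'
They are identical.

Yes


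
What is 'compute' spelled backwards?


Reverse 'compute' character by character: 'etupmoc'.

etupmoc


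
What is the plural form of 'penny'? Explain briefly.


Apply rule: Change -y to -ies (consonant + y). 'penny' becomes 'pennies'.

pennies


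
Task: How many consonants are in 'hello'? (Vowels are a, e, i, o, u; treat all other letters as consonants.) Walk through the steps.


Consonants in 'hello': h, l, l = 3 consonants.

3


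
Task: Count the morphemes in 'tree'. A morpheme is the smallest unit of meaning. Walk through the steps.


Decomposition: tree (free morpheme) = 1 morpheme(s)

1 morphemes


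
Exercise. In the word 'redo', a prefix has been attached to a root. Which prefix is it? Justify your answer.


The word 'redo' = 're' (prefix) + 'do' (root). The prefix is 're'.

re


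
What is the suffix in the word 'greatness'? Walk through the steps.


The word 'greatness' = 'great' (root) + '-ness' (suffix). The suffix is '-ness'.

ness


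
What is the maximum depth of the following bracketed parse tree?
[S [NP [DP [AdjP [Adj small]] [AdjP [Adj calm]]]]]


Count bracket nesting levels:
'[' at pos 0: depth = 1
'[' at pos 3: depth = 2
'[' at pos 7: depth = 3
'[' at pos 11: depth = 4
'[' at pos 17: depth = 5
'[' at pos 30: depth = 4
'[' at pos 36: depth = 5
Maximum depth reached: 5

5


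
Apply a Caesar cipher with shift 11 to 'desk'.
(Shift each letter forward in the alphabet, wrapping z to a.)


Shift each letter by 11: d -> o, e -> p, s -> d, k -> v. Result: 'opdv'.

opdv


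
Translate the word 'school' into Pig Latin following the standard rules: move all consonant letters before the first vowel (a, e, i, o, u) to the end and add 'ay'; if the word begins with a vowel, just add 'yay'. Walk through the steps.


'school': move consonant cluster 'sch' to end and add 'ay': 'oolschay'.

oolschay


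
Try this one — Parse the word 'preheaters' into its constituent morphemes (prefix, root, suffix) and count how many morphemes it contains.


Step 1: Identify prefix: 'pre' (meaning: before)
Step 2: Identify root: 'heat'
Step 3: Identify suffix(es): 'er, s'
Decomposition: pre- (prefix: before) + heat (root) + -er (suffix: one who) + -s (plural)
Total morphemes: 4

4 morphemes (pre- (prefix: before) + heat (root) + -er (suffix: one who) + -s (plural))


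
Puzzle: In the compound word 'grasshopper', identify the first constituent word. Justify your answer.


Split 'grasshopper' into 'grass' + 'hopper'. The first part is 'grass'.

grass


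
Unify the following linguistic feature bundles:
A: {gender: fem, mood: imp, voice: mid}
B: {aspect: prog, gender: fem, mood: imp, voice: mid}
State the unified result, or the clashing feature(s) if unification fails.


Compare features:
aspect: A=_ vs B=prog -> unified: prog
gender: A=fem vs B=fem -> unified: fem
mood: A=imp vs B=imp -> unified: imp
voice: A=mid vs B=mid -> unified: mid
No clashes found.

Unified: {aspect: prog, gender: fem, mood: imp, voice: mid}


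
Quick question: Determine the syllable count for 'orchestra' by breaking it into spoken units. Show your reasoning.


Break 'orchestra' into syllables: or-ches-tra -> or | ches | tra = 3 syllables

3 syllables


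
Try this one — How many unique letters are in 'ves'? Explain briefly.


Unique letters in 'ves': {e, s, v} = 3 distinct letters.

3


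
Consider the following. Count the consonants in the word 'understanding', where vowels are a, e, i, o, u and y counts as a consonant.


Consonants in 'understanding': n, d, r, s, t, n, d, n, g = 9 consonants.

9


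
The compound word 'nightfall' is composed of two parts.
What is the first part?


Split 'nightfall' into 'night' + 'fall'. The first part is 'night'.

night


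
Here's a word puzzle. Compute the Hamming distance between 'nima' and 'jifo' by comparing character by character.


Alignment:
Position 1: 'n' vs 'j' = DIFFER
Position 2: 'i' vs 'i' = match
Position 3: 'm' vs 'f' = DIFFER
Position 4: 'a' vs 'o' = DIFFER
Total differences: 3

3


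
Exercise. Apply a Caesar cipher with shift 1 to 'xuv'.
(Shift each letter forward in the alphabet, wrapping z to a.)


Shift each letter by 1: x -> y, u -> v, v -> w. Result: 'yvw'.

yvw


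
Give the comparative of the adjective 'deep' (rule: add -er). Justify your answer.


Apply comparative formation (add -er): 'deep' -> 'deeper'.

deeper


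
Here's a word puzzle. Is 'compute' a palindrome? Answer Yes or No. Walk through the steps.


Forward: 'compute'
Reversed: 'etupmoc'
They differ.

No


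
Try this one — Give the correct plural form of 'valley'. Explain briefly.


Apply rule: Add -s. 'valley' becomes 'valleys'.

valleys


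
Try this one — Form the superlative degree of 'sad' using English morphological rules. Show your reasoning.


Apply superlative formation (double final consonant, add -est): 'sad' -> 'saddest'.

saddest


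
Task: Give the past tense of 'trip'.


Apply rule: Double final consonant and add -ed. 'trip' becomes 'tripped'.

tripped


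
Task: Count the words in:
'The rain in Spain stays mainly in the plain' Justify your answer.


Split into words: The | rain | in | Spain | stays | mainly | in | the | plain = 9 words.

9


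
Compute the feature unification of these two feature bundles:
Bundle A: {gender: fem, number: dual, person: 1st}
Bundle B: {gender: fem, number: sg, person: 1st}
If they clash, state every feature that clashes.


Compare features:
gender: A=fem vs B=fem -> unified: fem
number: A=dual vs B=sg -> CLASH
person: A=1st vs B=1st -> unified: 1st
Clash detected on feature 'number' (dual vs sg); unification fails.

CLASH on 'number' (dual vs sg)


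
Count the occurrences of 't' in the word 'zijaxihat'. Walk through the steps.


Letter 't' in 'zijaxihat': found at position(s) 9 = 1 occurrence(s).

1


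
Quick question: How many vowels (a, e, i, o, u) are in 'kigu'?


Vowels in 'kigu': i, u = 2 vowels.

2


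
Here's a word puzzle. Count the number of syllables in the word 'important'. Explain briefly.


Break 'important' into syllables: im-por-tant -> im | por | tant = 3 syllables

3 syllables


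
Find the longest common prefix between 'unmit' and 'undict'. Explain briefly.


Compare from the start: 2 characters match: 'un'. Mismatch at position 3: 'm' vs 'd'.

un


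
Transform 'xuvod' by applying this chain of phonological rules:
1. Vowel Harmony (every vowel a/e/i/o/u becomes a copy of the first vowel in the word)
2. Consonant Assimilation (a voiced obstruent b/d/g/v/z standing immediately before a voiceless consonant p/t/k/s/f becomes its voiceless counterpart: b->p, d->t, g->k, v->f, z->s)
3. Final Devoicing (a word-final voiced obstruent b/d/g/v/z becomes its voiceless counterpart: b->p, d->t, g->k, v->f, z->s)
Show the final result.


Starting form: 'xuvod'
Rule 1: Vowel Harmony: all vowels become 'u' (matching first vowel). 'xuvod' -> 'xuvud'
Rule 2: Consonant Assimilation: no voiced obstruent (b/d/g/v/z) stands immediately before a voiceless consonant (p/t/k/s/f). No change.
Rule 3: Final Devoicing: word-final voiced obstruent 'd' becomes voiceless 't'. 'xuvud' -> 'xuvut'
Final form: 'xuvut'

xuvut


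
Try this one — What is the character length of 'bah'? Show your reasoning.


Spell out 'bah' and number each letter: b(1), a(2), h(3). Total: 3 letters.

3


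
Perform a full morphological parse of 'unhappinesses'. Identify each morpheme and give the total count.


Step 1: Identify prefix: 'un' (meaning: not/reverse)
Step 2: Identify root: 'happy'
Step 3: Identify suffix(es): 'ness, es'
Decomposition: un- (prefix: not/reverse) + happy (root) + -ness (suffix: state of) + -es (plural)
Total morphemes: 4

4 morphemes (un- (prefix: not/reverse) + happy (root) + -ness (suffix: state of) + -es (plural))


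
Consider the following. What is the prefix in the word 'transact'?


The word 'transact' = 'trans' (prefix) + 'act' (root). The prefix is 'trans'.

trans


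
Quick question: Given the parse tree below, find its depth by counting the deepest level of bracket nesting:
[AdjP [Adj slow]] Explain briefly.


Count bracket nesting levels:
'[' at pos 0: depth = 1
'[' at pos 6: depth = 2
Maximum depth reached: 2

2


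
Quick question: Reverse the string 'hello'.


Reverse 'hello' character by character: 'olleh'.

olleh


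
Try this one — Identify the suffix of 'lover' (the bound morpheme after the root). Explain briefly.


The word 'lover' = 'love' (root) + '-er' (suffix). The suffix is '-er'.

er


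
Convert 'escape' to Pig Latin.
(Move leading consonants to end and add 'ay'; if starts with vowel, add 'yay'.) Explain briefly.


'escape' starts with a vowel, so add 'yay': 'escapeyay'.

escapeyay


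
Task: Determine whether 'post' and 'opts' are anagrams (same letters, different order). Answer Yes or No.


Sorted letters of 'post': 'opst'
Sorted letters of 'opts': 'opst'
They match.

Yes


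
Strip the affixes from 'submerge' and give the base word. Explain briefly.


Remove prefix 'sub' from 'submerge' to get root 'merge'.

merge


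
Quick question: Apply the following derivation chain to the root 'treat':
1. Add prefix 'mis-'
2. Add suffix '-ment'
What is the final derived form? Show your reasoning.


Step 1: Add prefix 'mis-' to 'treat' = 'mistreat'
Step 2: Add suffix '-ment' to 'mistreat' = 'mistreatment'

mistreatment


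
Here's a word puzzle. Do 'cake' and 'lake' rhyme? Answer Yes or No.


Rime (stressed vowel + following sounds) of 'cake': -ake = /eɪk/
Rime of 'lake': -ake = /eɪk/
/eɪk/ and /eɪk/ are the same ending sound, so the words rhyme.

Yes


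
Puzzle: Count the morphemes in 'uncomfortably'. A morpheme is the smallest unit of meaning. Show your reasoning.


Decomposition: un- (prefix) + comfort (root) + -able (suffix) + -ly (suffix) = 4 morpheme(s)

4 morphemes


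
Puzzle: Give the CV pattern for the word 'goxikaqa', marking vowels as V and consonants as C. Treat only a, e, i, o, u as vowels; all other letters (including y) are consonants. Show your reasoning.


Letter mapping: g = C, o = V, x = C, i = V, k = C, a = V, q = C, a = V.

CVCVCVCV


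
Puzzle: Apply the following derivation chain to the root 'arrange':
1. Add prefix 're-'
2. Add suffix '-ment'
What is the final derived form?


Step 1: Add prefix 're-' to 'arrange' = 'rearrange'
Step 2: Add suffix '-ment' to 'rearrange' = 'rearrangement'

rearrangement


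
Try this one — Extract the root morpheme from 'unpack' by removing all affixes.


Remove prefix 'un' from 'unpack' to get root 'pack'.

pack


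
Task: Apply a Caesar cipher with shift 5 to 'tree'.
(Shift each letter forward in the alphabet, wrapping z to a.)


Shift each letter by 5: t -> y, r -> w, e -> j, e -> j. Result: 'ywjj'.

ywjj


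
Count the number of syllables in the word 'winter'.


Break 'winter' into syllables: win-ter -> win | ter = 2 syllables

2 syllables


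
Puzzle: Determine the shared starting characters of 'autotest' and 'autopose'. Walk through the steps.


Compare from the start: 4 characters match: 'auto'. Mismatch at position 5: 't' vs 'p'.

auto


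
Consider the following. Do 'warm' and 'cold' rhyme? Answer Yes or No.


Rime (stressed vowel + following sounds) of 'warm': -arm = /ɔːrm/
Rime of 'cold': -old = /oʊld/
/ɔːrm/ and /oʊld/ are different ending sounds, so the words do not rhyme.

No


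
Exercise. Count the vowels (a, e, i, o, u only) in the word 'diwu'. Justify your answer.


Vowels in 'diwu': i, u = 2 vowels.

2


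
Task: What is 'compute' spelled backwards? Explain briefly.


Reverse 'compute' character by character: 'etupmoc'.

etupmoc


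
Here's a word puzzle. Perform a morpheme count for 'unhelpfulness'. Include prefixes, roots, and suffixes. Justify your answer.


Decomposition: un- (prefix) + help (root) + -ful (suffix) + -ness (suffix) = 4 morpheme(s)

4 morphemes


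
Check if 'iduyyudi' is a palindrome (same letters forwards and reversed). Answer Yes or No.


Forward: 'iduyyudi'
Reversed: 'iduyyudi'
They are identical.

Yes


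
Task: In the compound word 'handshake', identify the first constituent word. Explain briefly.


Split 'handshake' into 'hand' + 'shake'. The first part is 'hand'.

hand


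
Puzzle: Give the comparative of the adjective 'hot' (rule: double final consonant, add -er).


Apply comparative formation (double final consonant, add -er): 'hot' -> 'hotter'.

hotter


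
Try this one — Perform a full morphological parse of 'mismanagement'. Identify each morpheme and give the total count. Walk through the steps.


Step 1: Identify prefix: 'mis' (meaning: wrongly)
Step 2: Identify root: 'manage'
Step 3: Identify suffix(es): 'ment'
Decomposition: mis- (prefix: wrongly) + manage (root) + -ment (suffix: action/result)
Total morphemes: 3

3 morphemes (mis- (prefix: wrongly) + manage (root) + -ment (suffix: action/result))


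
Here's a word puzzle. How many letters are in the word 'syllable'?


Spell out 'syllable' and number each letter: s(1), y(2), l(3), l(4), a(5), b(6), l(7), e(8). Total: 8 letters.

8


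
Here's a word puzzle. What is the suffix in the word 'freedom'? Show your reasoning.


The word 'freedom' = 'free' (root) + '-dom' (suffix). The suffix is '-dom'.

dom


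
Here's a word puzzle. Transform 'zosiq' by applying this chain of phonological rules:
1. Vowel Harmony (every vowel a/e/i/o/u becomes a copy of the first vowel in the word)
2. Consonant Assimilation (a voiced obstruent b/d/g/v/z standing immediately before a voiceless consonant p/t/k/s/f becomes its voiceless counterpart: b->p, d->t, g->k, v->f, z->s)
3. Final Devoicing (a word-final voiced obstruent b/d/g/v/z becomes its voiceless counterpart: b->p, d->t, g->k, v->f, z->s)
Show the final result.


Starting form: 'zosiq'
Rule 1: Vowel Harmony: all vowels become 'o' (matching first vowel). 'zosiq' -> 'zosoq'
Rule 2: Consonant Assimilation: no voiced obstruent (b/d/g/v/z) stands immediately before a voiceless consonant (p/t/k/s/f). No change.
Rule 3: Final Devoicing: final consonant 'q' is not one of the voiced obstruents b/d/g/v/z. No change.
Final form: 'zosoq'

zosoq


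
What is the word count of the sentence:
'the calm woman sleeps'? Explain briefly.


Split into words: the | calm | woman | sleeps = 4 words.

4


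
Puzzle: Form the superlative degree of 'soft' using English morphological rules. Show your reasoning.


Apply superlative formation (add -est): 'soft' -> 'softest'.

softest


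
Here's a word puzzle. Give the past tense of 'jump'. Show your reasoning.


Apply rule: Add -ed. 'jump' becomes 'jumped'.

jumped


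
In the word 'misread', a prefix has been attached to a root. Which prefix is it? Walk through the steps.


The word 'misread' = 'mis' (prefix) + 'read' (root). The prefix is 'mis'.

mis


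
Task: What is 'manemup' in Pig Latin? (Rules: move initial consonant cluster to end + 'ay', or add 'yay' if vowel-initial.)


'manemup': move consonant cluster 'm' to end and add 'ay': 'anemupmay'.

anemupmay


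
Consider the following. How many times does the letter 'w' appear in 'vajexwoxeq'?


Letter 'w' in 'vajexwoxeq': found at position(s) 6 = 1 occurrence(s).

1


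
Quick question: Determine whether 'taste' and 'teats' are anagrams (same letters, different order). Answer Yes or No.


Sorted letters of 'taste': 'aestt'
Sorted letters of 'teats': 'aestt'
They match.

Yes


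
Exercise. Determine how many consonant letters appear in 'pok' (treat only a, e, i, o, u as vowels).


Consonants in 'pok': p, k = 2 consonants.

2


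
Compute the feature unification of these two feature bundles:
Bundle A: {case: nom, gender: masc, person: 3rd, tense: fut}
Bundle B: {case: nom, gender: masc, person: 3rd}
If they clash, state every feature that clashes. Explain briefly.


Compare features:
case: A=nom vs B=nom -> unified: nom
gender: A=masc vs B=masc -> unified: masc
person: A=3rd vs B=3rd -> unified: 3rd
tense: A=fut vs B=_ -> unified: fut
No clashes found.

Unified: {case: nom, gender: masc, person: 3rd, tense: fut}


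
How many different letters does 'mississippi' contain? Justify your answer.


Unique letters in 'mississippi': {i, m, p, s} = 4 distinct letters.

4


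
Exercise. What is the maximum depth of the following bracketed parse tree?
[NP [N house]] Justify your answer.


Count bracket nesting levels:
'[' at pos 0: depth = 1
'[' at pos 4: depth = 2
Maximum depth reached: 2

2


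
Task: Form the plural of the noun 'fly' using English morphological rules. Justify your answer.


Apply rule: Change -y to -ies (consonant + y). 'fly' becomes 'flies'.

flies


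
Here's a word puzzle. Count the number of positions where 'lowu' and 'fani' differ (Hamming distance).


Alignment:
Position 1: 'l' vs 'f' = DIFFER
Position 2: 'o' vs 'a' = DIFFER
Position 3: 'w' vs 'n' = DIFFER
Position 4: 'u' vs 'i' = DIFFER
Total differences: 4

4


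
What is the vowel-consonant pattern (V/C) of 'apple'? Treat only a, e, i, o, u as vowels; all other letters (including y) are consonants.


Letter mapping: a = V, p = C, p = C, l = C, e = V.

VCCCV


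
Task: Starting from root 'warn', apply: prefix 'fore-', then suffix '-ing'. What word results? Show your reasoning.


Step 1: Add prefix 'fore-' to 'warn' = 'forewarn'
Step 2: Add suffix '-ing' to 'forewarn' = 'forewarning'

forewarning


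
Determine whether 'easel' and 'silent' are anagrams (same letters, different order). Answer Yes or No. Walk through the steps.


Sorted letters of 'easel': 'aeels'
Sorted letters of 'silent': 'eilnst'
They do not match.

No


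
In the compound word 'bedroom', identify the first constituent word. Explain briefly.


Split 'bedroom' into 'bed' + 'room'. The first part is 'bed'.

bed


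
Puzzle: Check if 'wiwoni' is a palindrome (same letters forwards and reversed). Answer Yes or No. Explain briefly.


Forward: 'wiwoni'
Reversed: 'inowiw'
They differ.

No


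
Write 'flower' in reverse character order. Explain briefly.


Reverse 'flower' character by character: 'rewolf'.

rewolf


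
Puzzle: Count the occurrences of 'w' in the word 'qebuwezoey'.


Letter 'w' in 'qebuwezoey': found at position(s) 5 = 1 occurrence(s).

1


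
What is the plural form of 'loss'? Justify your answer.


Apply rule: Add -es (sibilant/fricative ending). 'loss' becomes 'losses'.

losses


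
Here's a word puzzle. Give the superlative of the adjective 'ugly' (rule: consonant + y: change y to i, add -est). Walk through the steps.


Apply superlative formation (consonant + y: change y to i, add -est): 'ugly' -> 'ugliest'.

ugliest


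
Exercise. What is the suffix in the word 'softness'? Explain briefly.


The word 'softness' = 'soft' (root) + '-ness' (suffix). The suffix is '-ness'.

ness


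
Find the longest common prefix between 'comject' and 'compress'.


Compare from the start: 3 characters match: 'com'. Mismatch at position 4: 'j' vs 'p'.

com


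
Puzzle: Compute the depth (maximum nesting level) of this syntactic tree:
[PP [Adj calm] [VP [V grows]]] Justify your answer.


Count bracket nesting levels:
'[' at pos 0: depth = 1
'[' at pos 4: depth = 2
'[' at pos 15: depth = 2
'[' at pos 19: depth = 3
Maximum depth reached: 3

3


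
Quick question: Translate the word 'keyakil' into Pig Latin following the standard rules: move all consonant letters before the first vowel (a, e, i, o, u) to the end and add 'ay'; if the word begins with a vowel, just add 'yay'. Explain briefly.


'keyakil': move consonant cluster 'k' to end and add 'ay': 'eyakilkay'.

eyakilkay


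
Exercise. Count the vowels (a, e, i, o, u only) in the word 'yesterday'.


Vowels in 'yesterday': e, e, a = 3 vowels.

3


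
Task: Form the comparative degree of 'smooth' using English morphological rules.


Apply comparative formation (add -er): 'smooth' -> 'smoother'.

smoother


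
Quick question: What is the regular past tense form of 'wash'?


Apply rule: Add -ed. 'wash' becomes 'washed'.

washed


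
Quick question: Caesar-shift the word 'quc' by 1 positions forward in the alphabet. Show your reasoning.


Shift each letter by 1: q -> r, u -> v, c -> d. Result: 'rvd'.

rvd


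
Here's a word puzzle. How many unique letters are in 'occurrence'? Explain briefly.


Unique letters in 'occurrence': {c, e, n, o, r, u} = 6 distinct letters.

6


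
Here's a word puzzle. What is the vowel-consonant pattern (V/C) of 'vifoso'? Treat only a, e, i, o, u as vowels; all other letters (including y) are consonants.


Letter mapping: v = C, i = V, f = C, o = V, s = C, o = V.

CVCVCV


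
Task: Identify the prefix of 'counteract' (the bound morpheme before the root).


The word 'counteract' = 'counter' (prefix) + 'act' (root). The prefix is 'counter'.

counter


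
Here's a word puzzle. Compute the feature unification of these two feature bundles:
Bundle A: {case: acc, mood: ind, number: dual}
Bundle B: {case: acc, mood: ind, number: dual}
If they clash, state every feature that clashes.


Compare features:
case: A=acc vs B=acc -> unified: acc
mood: A=ind vs B=ind -> unified: ind
number: A=dual vs B=dual -> unified: dual
No clashes found.

Unified: {case: acc, mood: ind, number: dual}


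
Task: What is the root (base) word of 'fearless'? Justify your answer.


Remove suffix '-less' from 'fearless' to get root 'fear'.

fear


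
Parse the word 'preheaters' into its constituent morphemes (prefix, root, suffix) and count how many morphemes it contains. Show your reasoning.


Step 1: Identify prefix: 'pre' (meaning: before)
Step 2: Identify root: 'heat'
Step 3: Identify suffix(es): 'er, s'
Decomposition: pre- (prefix: before) + heat (root) + -er (suffix: one who) + -s (plural)
Total morphemes: 4

4 morphemes (pre- (prefix: before) + heat (root) + -er (suffix: one who) + -s (plural))


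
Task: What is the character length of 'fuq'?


Spell out 'fuq' and number each letter: f(1), u(2), q(3). Total: 3 letters.

3


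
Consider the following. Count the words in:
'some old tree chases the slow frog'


Split into words: some | old | tree | chases | the | slow | frog = 7 words.

7


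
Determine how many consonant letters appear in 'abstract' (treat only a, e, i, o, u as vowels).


Consonants in 'abstract': b, s, t, r, c, t = 6 consonants.

6


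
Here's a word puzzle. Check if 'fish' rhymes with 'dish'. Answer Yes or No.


Rime (stressed vowel + following sounds) of 'fish': -ish = /ɪʃ/
Rime of 'dish': -ish = /ɪʃ/
/ɪʃ/ and /ɪʃ/ are the same ending sound, so the words rhyme.

Yes


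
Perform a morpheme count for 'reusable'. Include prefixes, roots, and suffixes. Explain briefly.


Decomposition: re- (prefix) + use (root) + -able (suffix) = 3 morpheme(s)

3 morphemes


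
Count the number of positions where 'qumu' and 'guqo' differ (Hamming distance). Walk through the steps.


Alignment:
Position 1: 'q' vs 'g' = DIFFER
Position 2: 'u' vs 'u' = match
Position 3: 'm' vs 'q' = DIFFER
Position 4: 'u' vs 'o' = DIFFER
Total differences: 3

3


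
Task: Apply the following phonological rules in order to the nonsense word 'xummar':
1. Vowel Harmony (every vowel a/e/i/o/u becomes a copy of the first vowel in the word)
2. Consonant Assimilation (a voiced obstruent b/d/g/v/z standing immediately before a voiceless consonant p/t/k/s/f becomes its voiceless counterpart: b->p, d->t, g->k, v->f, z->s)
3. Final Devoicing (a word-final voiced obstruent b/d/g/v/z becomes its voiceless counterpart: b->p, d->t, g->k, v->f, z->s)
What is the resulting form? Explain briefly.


Starting form: 'xummar'
Rule 1: Vowel Harmony: all vowels become 'u' (matching first vowel). 'xummar' -> 'xummur'
Rule 2: Consonant Assimilation: no voiced obstruent (b/d/g/v/z) stands immediately before a voiceless consonant (p/t/k/s/f). No change.
Rule 3: Final Devoicing: final consonant 'r' is not one of the voiced obstruents b/d/g/v/z. No change.
Final form: 'xummur'

xummur


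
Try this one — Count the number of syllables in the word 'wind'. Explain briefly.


Break 'wind' into syllables: wind -> wind = 1 syllable

1 syllable


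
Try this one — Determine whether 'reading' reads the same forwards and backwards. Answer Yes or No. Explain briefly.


Forward: 'reading'
Reversed: 'gnidaer'
They differ.

No


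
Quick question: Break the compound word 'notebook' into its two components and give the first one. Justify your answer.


Split 'notebook' into 'note' + 'book'. The first part is 'note'.

note


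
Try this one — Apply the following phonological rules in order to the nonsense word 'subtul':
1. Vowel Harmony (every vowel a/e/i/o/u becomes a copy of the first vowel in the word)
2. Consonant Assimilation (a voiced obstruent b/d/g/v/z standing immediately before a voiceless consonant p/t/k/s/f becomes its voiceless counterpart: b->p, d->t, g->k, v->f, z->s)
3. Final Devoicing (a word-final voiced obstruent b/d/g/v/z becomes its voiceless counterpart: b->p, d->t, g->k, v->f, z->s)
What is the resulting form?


Starting form: 'subtul'
Rule 1: Vowel Harmony: all vowels already match. No change.
Rule 2: Consonant Assimilation: voiced obstruent before voiceless consonant becomes voiceless ('bt' -> 'pt'). 'subtul' -> 'suptul'
Rule 3: Final Devoicing: final consonant 'l' is not one of the voiced obstruents b/d/g/v/z. No change.
Final form: 'suptul'

suptul


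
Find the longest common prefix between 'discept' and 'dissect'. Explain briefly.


Compare from the start: 3 characters match: 'dis'. Mismatch at position 4: 'c' vs 's'.

dis


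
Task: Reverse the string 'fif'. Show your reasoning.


Reverse 'fif' character by character: 'fif'.

fif


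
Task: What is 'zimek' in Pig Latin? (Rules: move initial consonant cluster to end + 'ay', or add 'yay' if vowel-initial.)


'zimek': move consonant cluster 'z' to end and add 'ay': 'imekzay'.

imekzay


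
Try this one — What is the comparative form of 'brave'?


Apply comparative formation (ends in e: add -r): 'brave' -> 'braver'.

braver


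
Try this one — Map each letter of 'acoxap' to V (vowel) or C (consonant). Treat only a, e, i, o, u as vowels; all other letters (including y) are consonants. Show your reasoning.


Letter mapping: a = V, c = C, o = V, x = C, a = V, p = C.

VCVCVC


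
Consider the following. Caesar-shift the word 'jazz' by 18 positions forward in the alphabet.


Shift each letter by 18: j -> b, a -> s, z -> r, z -> r. Result: 'bsrr'.

bsrr


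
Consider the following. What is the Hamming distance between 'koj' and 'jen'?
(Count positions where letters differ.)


Alignment:
Position 1: 'k' vs 'j' = DIFFER
Position 2: 'o' vs 'e' = DIFFER
Position 3: 'j' vs 'n' = DIFFER
Total differences: 3

3


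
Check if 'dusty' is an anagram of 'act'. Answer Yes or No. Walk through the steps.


Sorted letters of 'dusty': 'dstuy'
Sorted letters of 'act': 'act'
They do not match.

No


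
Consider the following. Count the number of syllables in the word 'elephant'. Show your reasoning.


Break 'elephant' into syllables: el-e-phant -> el | e | phant = 3 syllables

3 syllables


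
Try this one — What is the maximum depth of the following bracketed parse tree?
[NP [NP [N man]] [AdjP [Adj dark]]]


Count bracket nesting levels:
'[' at pos 0: depth = 1
'[' at pos 4: depth = 2
'[' at pos 8: depth = 3
'[' at pos 17: depth = 2
'[' at pos 23: depth = 3
Maximum depth reached: 3

3


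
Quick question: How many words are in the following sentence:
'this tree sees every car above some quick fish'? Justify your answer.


Split into words: this | tree | sees | every | car | above | some | quick | fish = 9 words.

9


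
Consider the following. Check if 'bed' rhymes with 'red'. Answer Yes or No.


Rime (stressed vowel + following sounds) of 'bed': -ed = /ɛd/
Rime of 'red': -ed = /ɛd/
/ɛd/ and /ɛd/ are the same ending sound, so the words rhyme.

Yes


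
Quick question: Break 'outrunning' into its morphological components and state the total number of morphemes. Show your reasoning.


Step 1: Identify prefix: 'out' (meaning: surpass)
Step 2: Identify root: 'run'
Step 3: Identify suffix(es): 'ing'
Decomposition: out- (prefix: surpass) + run (root) + -ing (suffix: ongoing action)
Total morphemes: 3

3 morphemes (out- (prefix: surpass) + run (root) + -ing (suffix: ongoing action))


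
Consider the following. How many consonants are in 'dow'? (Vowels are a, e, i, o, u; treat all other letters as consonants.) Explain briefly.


Consonants in 'dow': d, w = 2 consonants.

2


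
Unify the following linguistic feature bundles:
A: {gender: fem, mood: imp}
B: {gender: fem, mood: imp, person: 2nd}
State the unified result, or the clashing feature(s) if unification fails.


Compare features:
gender: A=fem vs B=fem -> unified: fem
mood: A=imp vs B=imp -> unified: imp
person: A=_ vs B=2nd -> unified: 2nd
No clashes found.

Unified: {gender: fem, mood: imp, person: 2nd}


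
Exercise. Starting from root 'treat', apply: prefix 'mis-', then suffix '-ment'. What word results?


Step 1: Add prefix 'mis-' to 'treat' = 'mistreat'
Step 2: Add suffix '-ment' to 'mistreat' = 'mistreatment'

mistreatment


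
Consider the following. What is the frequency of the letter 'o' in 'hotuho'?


Letter 'o' in 'hotuho': found at position(s) 2, 6 = 2 occurrence(s).

2


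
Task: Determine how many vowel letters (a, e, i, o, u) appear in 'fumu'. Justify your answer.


Vowels in 'fumu': u, u = 2 vowels.

2


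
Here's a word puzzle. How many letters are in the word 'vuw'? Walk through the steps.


Spell out 'vuw' and number each letter: v(1), u(2), w(3). Total: 3 letters.

3


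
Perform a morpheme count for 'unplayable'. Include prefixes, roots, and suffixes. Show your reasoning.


Decomposition: un- (prefix) + play (root) + -able (suffix) = 3 morpheme(s)

3 morphemes


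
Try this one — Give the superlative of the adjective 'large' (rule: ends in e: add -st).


Apply superlative formation (ends in e: add -st): 'large' -> 'largest'.

largest


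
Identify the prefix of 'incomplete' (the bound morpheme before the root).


The word 'incomplete' = 'in' (prefix) + 'complete' (root). The prefix is 'in'.

in


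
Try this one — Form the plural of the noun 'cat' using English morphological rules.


Apply rule: Add -s. 'cat' becomes 'cats'.

cats


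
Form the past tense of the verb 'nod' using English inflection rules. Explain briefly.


Apply rule: Double final consonant and add -ed. 'nod' becomes 'nodded'.

nodded


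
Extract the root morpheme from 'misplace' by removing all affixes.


Remove prefix 'mis' from 'misplace' to get root 'place'.

place


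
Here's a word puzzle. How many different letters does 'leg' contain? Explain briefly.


Unique letters in 'leg': {e, g, l} = 3 distinct letters.

3


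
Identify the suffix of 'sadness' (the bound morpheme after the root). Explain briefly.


The word 'sadness' = 'sad' (root) + '-ness' (suffix). The suffix is '-ness'.

ness


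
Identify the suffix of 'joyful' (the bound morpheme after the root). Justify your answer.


The word 'joyful' = 'joy' (root) + '-ful' (suffix). The suffix is '-ful'.

ful


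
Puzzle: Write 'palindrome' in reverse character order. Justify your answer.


Reverse 'palindrome' character by character: 'emordnilap'.

emordnilap


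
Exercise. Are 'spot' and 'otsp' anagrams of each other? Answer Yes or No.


Sorted letters of 'spot': 'opst'
Sorted letters of 'otsp': 'opst'
They match.

Yes


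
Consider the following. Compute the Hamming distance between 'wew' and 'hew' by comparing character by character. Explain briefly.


Alignment:
Position 1: 'w' vs 'h' = DIFFER
Position 2: 'e' vs 'e' = match
Position 3: 'w' vs 'w' = match
Total differences: 1

1
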